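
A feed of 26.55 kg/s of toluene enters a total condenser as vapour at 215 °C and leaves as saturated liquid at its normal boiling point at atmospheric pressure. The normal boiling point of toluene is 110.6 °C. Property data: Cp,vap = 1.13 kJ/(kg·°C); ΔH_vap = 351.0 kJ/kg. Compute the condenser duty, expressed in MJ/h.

vapour 215→110.6 °C: -117.97 kJ/kg
condensation at 110.6 °C: -351 kJ/kg
Δh = -117.97 + -351 = -468.97 kJ/kg
Q = ṁ·Δh = 26.55 kg/s × -468.97 kJ/kg = -12451 kJ/s
|Q| = 12451 kW = 44824 MJ/h

Q_c = 44800 MJ/h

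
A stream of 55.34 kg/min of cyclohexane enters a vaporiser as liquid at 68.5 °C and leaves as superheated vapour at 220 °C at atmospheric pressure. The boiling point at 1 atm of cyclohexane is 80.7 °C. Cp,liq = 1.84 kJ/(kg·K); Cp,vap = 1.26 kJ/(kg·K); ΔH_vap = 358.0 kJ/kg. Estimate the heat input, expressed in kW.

Q = 513 kW

liquid 68.5→80.7 °C: 22.448 kJ/kg
vaporisation at 80.7 °C: 358 kJ/kg
vapour 80.7→220 °C: 175.52 kJ/kg
Δh = 22.448 + 358 + 175.52 = 555.97 kJ/kg
Q = ṁ·Δh = 55.34 kg/min × 555.97 kJ/kg = 30767 kJ/min
|Q| = 512.79 kW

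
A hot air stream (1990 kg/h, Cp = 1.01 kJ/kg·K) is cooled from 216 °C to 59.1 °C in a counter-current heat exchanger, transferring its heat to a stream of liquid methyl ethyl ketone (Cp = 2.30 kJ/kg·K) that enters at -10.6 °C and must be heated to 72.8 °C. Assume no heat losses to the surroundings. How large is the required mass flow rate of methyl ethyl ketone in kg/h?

Heat released by hot stream: Q = 1990 × 1.01 × (216 − 59.1) = 315350 kJ/h
Energy balance on cold side (adiabatic exchanger): Q = ṁ_c·Cp_c·(T_c,out − T_c,in)
ṁ_c = 315350 / [2.30 × (72.8 − -10.6)] = 1644 kg/h

ṁ_c = 1640 kg/h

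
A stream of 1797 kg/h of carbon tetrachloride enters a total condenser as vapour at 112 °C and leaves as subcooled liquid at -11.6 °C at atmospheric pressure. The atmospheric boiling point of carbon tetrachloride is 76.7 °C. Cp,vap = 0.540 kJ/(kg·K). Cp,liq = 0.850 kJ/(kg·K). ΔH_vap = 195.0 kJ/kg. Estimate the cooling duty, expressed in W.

vapour 112→76.7 °C: -19.062 kJ/kg
condensation at 76.7 °C: -195 kJ/kg
liquid 76.7→-11.6 °C: -75.055 kJ/kg
Δh = -19.062 + -195 + -75.055 = -289.12 kJ/kg
Q = ṁ·Δh = 1797 kg/h × -289.12 kJ/kg = -519540 kJ/h
|Q| = 144.32 kW = 144320 W

Q_c = 144000 W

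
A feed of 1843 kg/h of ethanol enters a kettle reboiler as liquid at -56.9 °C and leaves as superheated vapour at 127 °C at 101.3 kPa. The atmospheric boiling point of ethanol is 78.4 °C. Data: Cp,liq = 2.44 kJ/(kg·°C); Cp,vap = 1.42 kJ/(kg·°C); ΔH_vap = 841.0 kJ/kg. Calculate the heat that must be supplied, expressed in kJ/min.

Q = 38100 kJ/min

liquid -56.9→78.4 °C: 330.13 kJ/kg
vaporisation at 78.4 °C: 841 kJ/kg
vapour 78.4→127 °C: 69.012 kJ/kg
Δh = 330.13 + 841 + 69.012 = 1240.1 kJ/kg
Q = ṁ·Δh = 1843 kg/h × 1240.1 kJ/kg = 2.2856e+06 kJ/h
|Q| = 634.88 kW = 38093 kJ/min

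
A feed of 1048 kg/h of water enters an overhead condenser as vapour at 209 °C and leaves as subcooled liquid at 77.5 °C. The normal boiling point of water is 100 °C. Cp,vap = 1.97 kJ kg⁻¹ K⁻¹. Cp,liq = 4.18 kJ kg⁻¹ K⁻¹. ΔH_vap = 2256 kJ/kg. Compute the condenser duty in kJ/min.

vapour 209→100 °C: -214.73 kJ/kg
condensation at 100 °C: -2256 kJ/kg
liquid 100→77.5 °C: -94.05 kJ/kg
Δh = -214.73 + -2256 + -94.05 = -2564.8 kJ/kg
Q = ṁ·Δh = 1048 kg/h × -2564.8 kJ/kg = -2.6879e+06 kJ/h
|Q| = 746.64 kW = 44798 kJ/min

Q_c = 44800 kJ/min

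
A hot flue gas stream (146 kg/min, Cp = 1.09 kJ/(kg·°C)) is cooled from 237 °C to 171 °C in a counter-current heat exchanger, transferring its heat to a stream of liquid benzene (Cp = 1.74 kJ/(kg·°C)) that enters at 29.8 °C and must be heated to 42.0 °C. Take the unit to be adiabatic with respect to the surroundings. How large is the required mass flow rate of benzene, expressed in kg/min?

Heat released by hot stream: Q = 146 × 1.09 × (237 − 171) = 10503 kJ/min
Energy balance on cold side (adiabatic exchanger): Q = ṁ_c·Cp_c·(T_c,out − T_c,in)
ṁ_c = 10503 / [1.74 × (42.0 − 29.8)] = 494.78 kg/min

ṁ_c = 495 kg/min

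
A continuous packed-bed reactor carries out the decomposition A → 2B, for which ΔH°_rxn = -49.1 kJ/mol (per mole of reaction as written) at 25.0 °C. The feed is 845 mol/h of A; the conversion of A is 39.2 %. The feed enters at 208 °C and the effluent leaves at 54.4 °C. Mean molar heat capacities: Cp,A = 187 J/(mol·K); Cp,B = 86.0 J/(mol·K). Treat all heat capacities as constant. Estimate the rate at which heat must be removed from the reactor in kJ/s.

Q_out = 11.3 kJ/s

Extent of reaction ξ = 0.392 × 845 = 331.24 mol/h
Reaction term: ξ·ΔH°_rxn = 331.24 × -49.1 = -16264 kJ/h
Sensible, feed 208→25 °C: -28917 kJ/h
Outlet flows (mol/h): A 513.76, B 662.48
Sensible, products 25→54.4 °C: 4499.6 kJ/h
Q = ΔH = -40681 kJ/h = -11.3 kW
Heat removed = 11.3 kJ/s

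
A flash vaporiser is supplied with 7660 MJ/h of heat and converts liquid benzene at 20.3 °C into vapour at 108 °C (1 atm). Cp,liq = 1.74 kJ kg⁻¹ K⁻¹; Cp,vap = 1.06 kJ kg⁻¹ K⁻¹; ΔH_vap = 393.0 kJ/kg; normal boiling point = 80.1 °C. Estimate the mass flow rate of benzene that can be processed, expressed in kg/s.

ṁ = 4.04 kg/s

Δh = 1.74×(80.1−20.3) + 393.0 + 1.06×(108−80.1) = 526.63 kJ/kg
Q = 7660 MJ/h = 2127.8 kJ/s = 2127.8 kJ/s
ṁ = Q/Δh = 2127.8 / 526.63 = 4.0404 kg/s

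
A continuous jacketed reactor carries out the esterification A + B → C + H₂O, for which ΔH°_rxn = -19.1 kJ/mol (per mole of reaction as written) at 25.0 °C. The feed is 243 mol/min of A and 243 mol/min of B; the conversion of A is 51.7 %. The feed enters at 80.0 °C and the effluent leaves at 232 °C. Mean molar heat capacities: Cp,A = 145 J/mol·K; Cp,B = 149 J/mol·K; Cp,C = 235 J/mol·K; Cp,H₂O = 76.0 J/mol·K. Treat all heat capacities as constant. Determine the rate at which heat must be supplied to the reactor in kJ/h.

Extent of reaction ξ = 0.517 × 243 = 125.63 mol/min
Reaction term: ξ·ΔH°_rxn = 125.63 × -19.1 = -2399.6 kJ/min
Sensible, feed 80.0→25 °C: -3929.3 kJ/min
Outlet flows (mol/min): A 117.37, B 117.37, C 125.63, H₂O 125.63
Sensible, products 25→232 °C: 15231 kJ/min
Q = ΔH = 8901.7 kJ/min = 148.36 kW
Heat supplied = 534100 kJ/h

Q_in = 534000 kJ/h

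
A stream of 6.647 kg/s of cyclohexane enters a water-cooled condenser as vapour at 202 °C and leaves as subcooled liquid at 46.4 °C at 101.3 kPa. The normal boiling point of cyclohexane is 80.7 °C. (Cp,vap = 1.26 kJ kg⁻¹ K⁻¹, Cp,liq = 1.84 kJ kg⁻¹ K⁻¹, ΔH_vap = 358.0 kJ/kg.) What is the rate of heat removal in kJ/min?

Q_c = 229000 kJ/min

vapour 202→80.7 °C: -152.84 kJ/kg
condensation at 80.7 °C: -358 kJ/kg
liquid 80.7→46.4 °C: -63.112 kJ/kg
Δh = -152.84 + -358 + -63.112 = -573.95 kJ/kg
Q = ṁ·Δh = 6.647 kg/s × -573.95 kJ/kg = -3815 kJ/s
|Q| = 3815 kW = 228900 kJ/min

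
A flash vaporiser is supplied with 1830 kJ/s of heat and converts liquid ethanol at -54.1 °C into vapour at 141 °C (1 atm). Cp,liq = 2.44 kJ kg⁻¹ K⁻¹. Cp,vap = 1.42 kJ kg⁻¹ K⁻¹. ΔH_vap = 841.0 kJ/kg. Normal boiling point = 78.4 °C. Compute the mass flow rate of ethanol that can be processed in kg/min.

Δh = 2.44×(78.4−-54.1) + 841.0 + 1.42×(141−78.4) = 1253.2 kJ/kg
Q = 1830 kJ/s = 1830 kJ/s = 109800 kJ/min
ṁ = Q/Δh = 109800 / 1253.2 = 87.616 kg/min

ṁ = 87.6 kg/min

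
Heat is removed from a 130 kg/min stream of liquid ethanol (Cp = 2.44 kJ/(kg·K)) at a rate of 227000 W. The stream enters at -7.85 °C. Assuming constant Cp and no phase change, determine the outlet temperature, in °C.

T_out = -50.8 °C

Q = 227000 W = 13620 kJ/min
ΔT = Q/(ṁ·Cp) = 13620/(130×2.44) = 42.938 K
T_out = -7.85 − 42.938 = -50.788 °C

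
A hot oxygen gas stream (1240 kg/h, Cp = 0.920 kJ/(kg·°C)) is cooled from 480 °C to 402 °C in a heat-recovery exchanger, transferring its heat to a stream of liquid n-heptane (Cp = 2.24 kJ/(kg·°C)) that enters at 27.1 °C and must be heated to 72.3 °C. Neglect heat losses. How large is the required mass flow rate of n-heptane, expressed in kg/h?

ṁ_c = 879 kg/h

Heat released by hot stream: Q = 1240 × 0.920 × (480 − 402) = 88982 kJ/h
Energy balance on cold side (adiabatic exchanger): Q = ṁ_c·Cp_c·(T_c,out − T_c,in)
ṁ_c = 88982 / [2.24 × (72.3 − 27.1)] = 878.86 kg/h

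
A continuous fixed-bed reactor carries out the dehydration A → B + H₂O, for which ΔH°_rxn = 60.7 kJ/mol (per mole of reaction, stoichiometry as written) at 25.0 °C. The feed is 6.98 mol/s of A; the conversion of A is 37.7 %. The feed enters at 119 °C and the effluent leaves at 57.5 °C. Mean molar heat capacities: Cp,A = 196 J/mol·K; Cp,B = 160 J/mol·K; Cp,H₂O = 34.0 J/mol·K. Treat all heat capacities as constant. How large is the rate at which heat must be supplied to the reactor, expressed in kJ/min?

Q_in = 4530 kJ/min

Extent of reaction ξ = 0.377 × 6.98 = 2.6315 mol/s
Reaction term: ξ·ΔH°_rxn = 2.6315 × 60.7 = 159.73 kJ/s
Sensible, feed 119→25 °C: -128.6 kJ/s
Outlet flows (mol/s): A 4.3485, B 2.6315, H₂O 2.6315
Sensible, products 25→57.5 °C: 44.292 kJ/s
Q = ΔH = 75.422 kJ/s = 75.422 kW
Heat supplied = 4525.3 kJ/min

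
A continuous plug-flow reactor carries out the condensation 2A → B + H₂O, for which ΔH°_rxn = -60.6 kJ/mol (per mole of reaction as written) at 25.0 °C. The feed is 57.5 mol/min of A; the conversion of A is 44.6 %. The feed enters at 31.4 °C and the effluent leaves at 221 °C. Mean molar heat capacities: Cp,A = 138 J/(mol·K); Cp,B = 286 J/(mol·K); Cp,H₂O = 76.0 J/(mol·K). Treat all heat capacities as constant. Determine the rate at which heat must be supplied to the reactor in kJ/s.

Extent of reaction ξ = 0.446 × 57.5 / 2 = 12.822 mol/min
Reaction term: ξ·ΔH°_rxn = 12.822 × -60.6 = -777.04 kJ/min
Sensible, feed 31.4→25 °C: -50.784 kJ/min
Outlet flows (mol/min): A 31.855, B 12.822, H₂O 12.822
Sensible, products 25→221 °C: 1771.4 kJ/min
Q = ΔH = 943.57 kJ/min = 15.726 kW
Heat supplied = 15.726 kJ/s

Q_in = 15.7 kJ/s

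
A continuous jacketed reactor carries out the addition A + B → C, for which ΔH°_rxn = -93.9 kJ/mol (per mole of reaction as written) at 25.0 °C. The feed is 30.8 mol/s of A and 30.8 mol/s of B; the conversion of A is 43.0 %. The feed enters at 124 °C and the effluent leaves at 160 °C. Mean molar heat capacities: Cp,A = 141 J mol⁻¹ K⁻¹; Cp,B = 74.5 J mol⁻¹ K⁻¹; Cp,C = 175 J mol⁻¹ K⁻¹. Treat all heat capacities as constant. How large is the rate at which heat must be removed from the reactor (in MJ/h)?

Q_out = 3880 MJ/h

Extent of reaction ξ = 0.430 × 30.8 = 13.244 mol/s
Reaction term: ξ·ΔH°_rxn = 13.244 × -93.9 = -1243.6 kJ/s
Sensible, feed 124→25 °C: -657.1 kJ/s
Outlet flows (mol/s): A 17.556, B 17.556, C 13.244
Sensible, products 25→160 °C: 823.64 kJ/s
Q = ΔH = -1077.1 kJ/s = -1077.1 kW
Heat removed = 3877.5 MJ/h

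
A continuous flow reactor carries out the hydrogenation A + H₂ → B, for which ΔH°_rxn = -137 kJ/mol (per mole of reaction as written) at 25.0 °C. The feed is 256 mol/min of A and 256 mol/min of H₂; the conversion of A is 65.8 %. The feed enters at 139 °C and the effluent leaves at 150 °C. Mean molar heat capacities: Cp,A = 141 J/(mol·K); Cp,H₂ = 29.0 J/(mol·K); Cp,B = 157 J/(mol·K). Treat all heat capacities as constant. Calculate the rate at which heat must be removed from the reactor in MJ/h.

Q_out = 1370 MJ/h

Extent of reaction ξ = 0.658 × 256 = 168.45 mol/min
Reaction term: ξ·ΔH°_rxn = 168.45 × -137 = -23077 kJ/min
Sensible, feed 139→25 °C: -4961.3 kJ/min
Outlet flows (mol/min): A 87.552, H₂ 87.552, B 168.45
Sensible, products 25→150 °C: 5166.3 kJ/min
Q = ΔH = -22872 kJ/min = -381.21 kW
Heat removed = 1372.3 MJ/h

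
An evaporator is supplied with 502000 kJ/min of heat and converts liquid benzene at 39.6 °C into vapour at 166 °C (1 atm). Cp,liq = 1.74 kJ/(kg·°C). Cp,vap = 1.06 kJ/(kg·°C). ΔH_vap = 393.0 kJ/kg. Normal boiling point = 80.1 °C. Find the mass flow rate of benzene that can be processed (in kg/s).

Δh = 1.74×(80.1−39.6) + 393.0 + 1.06×(166−80.1) = 554.52 kJ/kg
Q = 502000 kJ/min = 8366.7 kJ/s = 8366.7 kJ/s
ṁ = Q/Δh = 8366.7 / 554.52 = 15.088 kg/s

ṁ = 15.1 kg/s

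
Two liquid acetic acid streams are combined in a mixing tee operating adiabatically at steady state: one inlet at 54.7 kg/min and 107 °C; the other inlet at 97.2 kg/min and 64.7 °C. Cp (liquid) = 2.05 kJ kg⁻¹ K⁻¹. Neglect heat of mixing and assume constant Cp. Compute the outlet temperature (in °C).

Energy balance with Q = 0: Σ ṁᵢCp,ᵢ(T_out − Tᵢ) = 0
Σ ṁᵢCp,ᵢTᵢ = 54.7×2.05×107 + 97.2×2.05×64.7 = 24891
Σ ṁᵢCp,ᵢ = 54.7×2.05 + 97.2×2.05 = 311.39
T_out = 24891 / 311.39 = 79.932 °C

T_out = 79.9 °C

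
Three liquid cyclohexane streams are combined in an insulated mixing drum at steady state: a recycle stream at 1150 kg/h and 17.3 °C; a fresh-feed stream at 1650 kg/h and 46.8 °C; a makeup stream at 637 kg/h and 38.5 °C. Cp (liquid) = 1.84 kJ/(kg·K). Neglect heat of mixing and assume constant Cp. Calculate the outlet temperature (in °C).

T_out = 35.4 °C

Energy balance with Q = 0: Σ ṁᵢCp,ᵢ(T_out − Tᵢ) = 0
Σ ṁᵢCp,ᵢTᵢ = 1150×1.84×17.3 + 1650×1.84×46.8 + 637×1.84×38.5 = 223820
Σ ṁᵢCp,ᵢ = 1150×1.84 + 1650×1.84 + 637×1.84 = 6324.1
T_out = 223820 / 6324.1 = 35.391 °C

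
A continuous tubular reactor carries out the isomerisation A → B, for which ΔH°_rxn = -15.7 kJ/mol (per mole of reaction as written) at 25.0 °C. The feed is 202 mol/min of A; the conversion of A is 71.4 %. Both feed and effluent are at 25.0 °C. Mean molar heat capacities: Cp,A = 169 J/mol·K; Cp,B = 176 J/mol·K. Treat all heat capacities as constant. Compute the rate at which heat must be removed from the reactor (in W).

Q_out = 37700 W

Extent of reaction ξ = 0.714 × 202 = 144.23 mol/min
Reaction term: ξ·ΔH°_rxn = 144.23 × -15.7 = -2264.4 kJ/min
Q = ΔH = -2264.4 kJ/min = -37.74 kW
Heat removed = 37740 W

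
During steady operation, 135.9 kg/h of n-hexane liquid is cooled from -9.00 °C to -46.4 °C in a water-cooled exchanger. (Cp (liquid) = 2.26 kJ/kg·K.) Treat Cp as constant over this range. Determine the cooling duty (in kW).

Q = ṁ·Cp·ΔT = 135.9 × 2.26 × (-46.4 − -9.00) = -11487 kJ/h
Converting: 11487 / 3600 s = 3.1908 kW

Q_c = 3.19 kW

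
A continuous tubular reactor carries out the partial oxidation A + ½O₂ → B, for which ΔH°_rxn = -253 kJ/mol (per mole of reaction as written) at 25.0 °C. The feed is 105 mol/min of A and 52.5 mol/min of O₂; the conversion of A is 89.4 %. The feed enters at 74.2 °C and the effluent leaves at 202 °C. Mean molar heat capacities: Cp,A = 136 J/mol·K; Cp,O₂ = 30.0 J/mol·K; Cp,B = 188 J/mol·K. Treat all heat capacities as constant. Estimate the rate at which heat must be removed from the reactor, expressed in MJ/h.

Q_out = 1270 MJ/h

Extent of reaction ξ = 0.894 × 105 = 93.87 mol/min
Reaction term: ξ·ΔH°_rxn = 93.87 × -253 = -23749 kJ/min
Sensible, feed 74.2→25 °C: -780.07 kJ/min
Outlet flows (mol/min): A 11.13, O₂ 5.565, B 93.87
Sensible, products 25→202 °C: 3421.1 kJ/min
Q = ΔH = -21108 kJ/min = -351.8 kW
Heat removed = 1266.5 MJ/h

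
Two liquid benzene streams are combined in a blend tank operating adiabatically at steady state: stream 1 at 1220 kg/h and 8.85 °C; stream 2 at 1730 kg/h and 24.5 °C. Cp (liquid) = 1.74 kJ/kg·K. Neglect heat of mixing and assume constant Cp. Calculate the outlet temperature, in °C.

No heat crosses the boundary, so H_out = H_in.
Σ ṁᵢCp,ᵢTᵢ = 1220×1.74×8.85 + 1730×1.74×24.5 = 92537
Σ ṁᵢCp,ᵢ = 1220×1.74 + 1730×1.74 = 5133
T_out = 92537 / 5133 = 18.028 °C

T_out = 18.0 °C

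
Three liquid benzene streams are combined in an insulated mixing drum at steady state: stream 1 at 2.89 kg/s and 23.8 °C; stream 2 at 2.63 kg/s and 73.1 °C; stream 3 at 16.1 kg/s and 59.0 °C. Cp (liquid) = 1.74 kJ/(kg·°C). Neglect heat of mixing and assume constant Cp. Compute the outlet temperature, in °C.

Energy balance with Q = 0: Σ ṁᵢCp,ᵢ(T_out − Tᵢ) = 0
T_out = Σ ṁᵢCp,ᵢTᵢ / Σ ṁᵢCp,ᵢ
      = 2107 / 37.619 = 56.01 °C

T_out = 56.0 °C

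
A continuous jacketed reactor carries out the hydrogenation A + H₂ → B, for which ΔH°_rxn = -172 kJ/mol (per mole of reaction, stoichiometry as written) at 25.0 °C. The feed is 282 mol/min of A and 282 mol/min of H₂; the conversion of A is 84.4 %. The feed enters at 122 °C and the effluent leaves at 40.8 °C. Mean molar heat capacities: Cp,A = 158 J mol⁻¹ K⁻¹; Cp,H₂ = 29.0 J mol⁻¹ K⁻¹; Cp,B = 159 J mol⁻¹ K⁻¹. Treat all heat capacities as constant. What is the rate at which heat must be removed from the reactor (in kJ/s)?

Extent of reaction ξ = 0.844 × 282 = 238.01 mol/min
Reaction term: ξ·ΔH°_rxn = 238.01 × -172 = -40937 kJ/min
Sensible, feed 122→25 °C: -5115.2 kJ/min
Outlet flows (mol/min): A 43.992, H₂ 43.992, B 238.01
Sensible, products 25→40.8 °C: 727.9 kJ/min
Q = ΔH = -45325 kJ/min = -755.41 kW
Heat removed = 755.41 kJ/s

Q_out = 755 kJ/s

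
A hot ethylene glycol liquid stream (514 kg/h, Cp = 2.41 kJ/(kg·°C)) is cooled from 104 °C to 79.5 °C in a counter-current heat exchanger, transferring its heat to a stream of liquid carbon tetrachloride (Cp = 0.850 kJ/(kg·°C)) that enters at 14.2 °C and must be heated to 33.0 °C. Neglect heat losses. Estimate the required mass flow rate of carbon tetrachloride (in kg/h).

ṁ_c = 1900 kg/h

Heat released by hot stream: Q = 514 × 2.41 × (104 − 79.5) = 30349 kJ/h
Energy balance on cold side (adiabatic exchanger): Q = ṁ_c·Cp_c·(T_c,out − T_c,in)
ṁ_c = 30349 / [0.850 × (33.0 − 14.2)] = 1899.2 kg/h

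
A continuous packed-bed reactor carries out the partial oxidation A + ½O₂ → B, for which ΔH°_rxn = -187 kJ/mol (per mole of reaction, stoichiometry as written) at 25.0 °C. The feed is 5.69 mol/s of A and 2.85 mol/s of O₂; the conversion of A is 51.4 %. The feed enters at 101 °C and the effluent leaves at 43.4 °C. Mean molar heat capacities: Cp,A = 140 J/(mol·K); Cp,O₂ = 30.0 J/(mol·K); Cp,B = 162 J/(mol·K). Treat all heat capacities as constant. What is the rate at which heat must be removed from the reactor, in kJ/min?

Extent of reaction ξ = 0.514 × 5.69 = 2.9247 mol/s
Reaction term: ξ·ΔH°_rxn = 2.9247 × -187 = -546.91 kJ/s
Sensible, feed 101→25 °C: -67.04 kJ/s
Outlet flows (mol/s): A 2.7653, O₂ 1.3877, B 2.9247
Sensible, products 25→43.4 °C: 16.607 kJ/s
Q = ΔH = -597.34 kJ/s = -597.34 kW
Heat removed = 35841 kJ/min

Q_out = 35800 kJ/min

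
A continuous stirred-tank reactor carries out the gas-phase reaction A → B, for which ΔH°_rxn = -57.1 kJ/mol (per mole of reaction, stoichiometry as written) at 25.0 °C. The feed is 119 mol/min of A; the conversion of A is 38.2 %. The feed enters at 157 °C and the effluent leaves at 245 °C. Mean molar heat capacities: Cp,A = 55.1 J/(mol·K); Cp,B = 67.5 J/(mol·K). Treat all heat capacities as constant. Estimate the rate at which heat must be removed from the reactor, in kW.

Extent of reaction ξ = 0.382 × 119 = 45.458 mol/min
Reaction term: ξ·ΔH°_rxn = 45.458 × -57.1 = -2595.7 kJ/min
Sensible, feed 157→25 °C: -865.51 kJ/min
Outlet flows (mol/min): A 73.542, B 45.458
Sensible, products 25→245 °C: 1566.5 kJ/min
Q = ΔH = -1894.6 kJ/min = -31.577 kW
Heat removed = 31.577 kW

Q_out = 31.6 kW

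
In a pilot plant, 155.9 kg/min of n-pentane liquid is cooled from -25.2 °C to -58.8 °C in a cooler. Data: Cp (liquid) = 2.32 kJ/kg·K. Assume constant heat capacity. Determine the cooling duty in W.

Q_c = 203000 W

Q = ṁ·Cp·ΔT = 155.9 × 2.32 × (-58.8 − -25.2) = -12153 kJ/min
Converting: 12153 / 60 s = 202.55 kW
Cooling duty = 202550 W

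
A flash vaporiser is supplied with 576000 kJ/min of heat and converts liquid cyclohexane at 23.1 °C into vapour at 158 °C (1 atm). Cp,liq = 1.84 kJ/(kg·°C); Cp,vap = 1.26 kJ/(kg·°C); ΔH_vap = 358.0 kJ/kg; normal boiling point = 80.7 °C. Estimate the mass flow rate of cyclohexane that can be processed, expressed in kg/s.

ṁ = 17.1 kg/s

Δh = 1.84×(80.7−23.1) + 358.0 + 1.26×(158−80.7) = 561.38 kJ/kg
Q = 576000 kJ/min = 9600 kJ/s = 9600 kJ/s
ṁ = Q/Δh = 9600 / 561.38 = 17.101 kg/s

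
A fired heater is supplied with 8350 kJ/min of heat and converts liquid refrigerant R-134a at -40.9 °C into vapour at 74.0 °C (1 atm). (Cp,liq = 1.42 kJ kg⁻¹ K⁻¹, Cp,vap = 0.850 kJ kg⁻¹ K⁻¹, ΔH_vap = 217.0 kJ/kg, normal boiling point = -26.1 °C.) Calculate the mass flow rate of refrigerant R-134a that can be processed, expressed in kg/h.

Δh = 1.42×(-26.1−-40.9) + 217.0 + 0.850×(74.0−-26.1) = 323.1 kJ/kg
Q = 8350 kJ/min = 139.17 kJ/s = 501000 kJ/h
ṁ = Q/Δh = 501000 / 323.1 = 1550.6 kg/h

ṁ = 1550 kg/h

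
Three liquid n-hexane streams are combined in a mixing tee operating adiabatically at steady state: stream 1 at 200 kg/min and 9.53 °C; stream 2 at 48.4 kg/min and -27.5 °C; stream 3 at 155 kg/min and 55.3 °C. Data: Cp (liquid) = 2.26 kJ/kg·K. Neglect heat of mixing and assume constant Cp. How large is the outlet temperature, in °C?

T_out = 22.7 °C

Energy balance with Q = 0: Σ ṁᵢCp,ᵢ(T_out − Tᵢ) = 0
T_out = Σ ṁᵢCp,ᵢTᵢ / Σ ṁᵢCp,ᵢ
      = 20671 / 911.68 = 22.674 °C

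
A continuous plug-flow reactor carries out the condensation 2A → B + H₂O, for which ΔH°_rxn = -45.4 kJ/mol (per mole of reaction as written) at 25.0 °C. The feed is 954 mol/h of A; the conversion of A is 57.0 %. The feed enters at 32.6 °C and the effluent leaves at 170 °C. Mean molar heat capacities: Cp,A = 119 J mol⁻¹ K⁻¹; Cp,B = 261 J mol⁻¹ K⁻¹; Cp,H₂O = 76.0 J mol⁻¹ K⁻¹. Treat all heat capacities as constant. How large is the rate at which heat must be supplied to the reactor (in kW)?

Q_in = 1.99 kW

Extent of reaction ξ = 0.570 × 954 / 2 = 271.89 mol/h
Reaction term: ξ·ΔH°_rxn = 271.89 × -45.4 = -12344 kJ/h
Sensible, feed 32.6→25 °C: -862.8 kJ/h
Outlet flows (mol/h): A 410.22, B 271.89, H₂O 271.89
Sensible, products 25→170 °C: 20364 kJ/h
Q = ΔH = 7157.6 kJ/h = 1.9882 kW
Heat supplied = 1.9882 kW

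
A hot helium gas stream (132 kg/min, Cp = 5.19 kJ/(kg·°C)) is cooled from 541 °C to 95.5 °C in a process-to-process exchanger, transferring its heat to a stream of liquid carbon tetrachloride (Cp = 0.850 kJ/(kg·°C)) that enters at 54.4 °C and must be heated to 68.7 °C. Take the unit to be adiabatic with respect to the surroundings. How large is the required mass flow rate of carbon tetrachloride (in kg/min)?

ṁ_c = 25100 kg/min

Heat released by hot stream: Q = 132 × 5.19 × (541 − 95.5) = 305200 kJ/min
Energy balance on cold side (adiabatic exchanger): Q = ṁ_c·Cp_c·(T_c,out − T_c,in)
ṁ_c = 305200 / [0.850 × (68.7 − 54.4)] = 25109 kg/min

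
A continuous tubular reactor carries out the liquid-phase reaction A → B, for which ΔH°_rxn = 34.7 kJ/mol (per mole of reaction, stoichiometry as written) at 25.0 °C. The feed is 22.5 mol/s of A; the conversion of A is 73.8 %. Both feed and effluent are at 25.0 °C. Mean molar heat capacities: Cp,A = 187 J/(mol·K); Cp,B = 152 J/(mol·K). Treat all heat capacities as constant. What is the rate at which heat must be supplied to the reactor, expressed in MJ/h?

Extent of reaction ξ = 0.738 × 22.5 = 16.605 mol/s
Reaction term: ξ·ΔH°_rxn = 16.605 × 34.7 = 576.19 kJ/s
Q = ΔH = 576.19 kJ/s = 576.19 kW
Heat supplied = 2074.3 MJ/h

Q_in = 2070 MJ/h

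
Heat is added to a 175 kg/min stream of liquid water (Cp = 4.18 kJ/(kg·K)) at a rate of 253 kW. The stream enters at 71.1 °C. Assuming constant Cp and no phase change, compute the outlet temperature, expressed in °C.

T_out = 91.9 °C

Q = 253 kW = 15180 kJ/min
ΔT = Q/(ṁ·Cp) = 15180/(175×4.18) = 20.752 K
T_out = 71.1 + 20.752 = 91.852 °C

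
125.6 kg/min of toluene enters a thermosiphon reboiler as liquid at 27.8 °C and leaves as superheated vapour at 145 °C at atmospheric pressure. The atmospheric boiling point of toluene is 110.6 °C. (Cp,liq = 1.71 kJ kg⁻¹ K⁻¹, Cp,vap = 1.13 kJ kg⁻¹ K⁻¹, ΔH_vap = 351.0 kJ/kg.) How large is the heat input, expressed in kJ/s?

liquid 27.8→110.6 °C: 141.59 kJ/kg
vaporisation at 110.6 °C: 351 kJ/kg
vapour 110.6→145 °C: 38.872 kJ/kg
Δh = 141.59 + 351 + 38.872 = 531.46 kJ/kg
Q = ṁ·Δh = 125.6 kg/min × 531.46 kJ/kg = 66751 kJ/min
|Q| = 1112.5 kW

Q = 1110 kJ/s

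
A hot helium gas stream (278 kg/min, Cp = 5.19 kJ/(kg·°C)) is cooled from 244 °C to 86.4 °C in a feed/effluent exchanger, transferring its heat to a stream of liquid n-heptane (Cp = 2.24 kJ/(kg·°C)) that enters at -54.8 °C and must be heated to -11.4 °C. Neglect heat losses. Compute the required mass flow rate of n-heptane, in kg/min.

ṁ_c = 2340 kg/min

Heat released by hot stream: Q = 278 × 5.19 × (244 − 86.4) = 227390 kJ/min
Energy balance on cold side (adiabatic exchanger): Q = ṁ_c·Cp_c·(T_c,out − T_c,in)
ṁ_c = 227390 / [2.24 × (-11.4 − -54.8)] = 2339 kg/min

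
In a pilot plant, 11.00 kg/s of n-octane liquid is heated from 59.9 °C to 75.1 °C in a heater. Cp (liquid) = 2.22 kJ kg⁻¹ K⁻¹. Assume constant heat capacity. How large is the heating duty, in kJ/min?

Q = 22300 kJ/min

Q = ṁ·Cp·ΔT = 11.00 × 2.22 × (75.1 − 59.9) = 371.18 kJ/s
Heating duty = 22271 kJ/min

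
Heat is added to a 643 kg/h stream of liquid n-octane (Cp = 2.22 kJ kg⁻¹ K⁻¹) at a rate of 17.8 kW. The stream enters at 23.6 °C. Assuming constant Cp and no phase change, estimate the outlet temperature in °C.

T_out = 68.5 °C

Q = 17.8 kW = 64080 kJ/h
ΔT = Q/(ṁ·Cp) = 64080/(643×2.22) = 44.891 K
T_out = 23.6 + 44.891 = 68.491 °C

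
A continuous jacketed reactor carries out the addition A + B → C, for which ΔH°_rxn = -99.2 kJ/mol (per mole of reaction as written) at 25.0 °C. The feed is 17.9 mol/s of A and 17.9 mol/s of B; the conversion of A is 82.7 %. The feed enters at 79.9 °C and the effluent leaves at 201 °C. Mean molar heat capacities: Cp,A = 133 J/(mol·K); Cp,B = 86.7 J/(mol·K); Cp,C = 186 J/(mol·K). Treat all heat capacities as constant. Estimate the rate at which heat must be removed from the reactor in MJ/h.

Extent of reaction ξ = 0.827 × 17.9 = 14.803 mol/s
Reaction term: ξ·ΔH°_rxn = 14.803 × -99.2 = -1468.5 kJ/s
Sensible, feed 79.9→25 °C: -215.9 kJ/s
Outlet flows (mol/s): A 3.0967, B 3.0967, C 14.803
Sensible, products 25→201 °C: 604.34 kJ/s
Q = ΔH = -1080 kJ/s = -1080 kW
Heat removed = 3888.2 MJ/h

Q_out = 3890 MJ/h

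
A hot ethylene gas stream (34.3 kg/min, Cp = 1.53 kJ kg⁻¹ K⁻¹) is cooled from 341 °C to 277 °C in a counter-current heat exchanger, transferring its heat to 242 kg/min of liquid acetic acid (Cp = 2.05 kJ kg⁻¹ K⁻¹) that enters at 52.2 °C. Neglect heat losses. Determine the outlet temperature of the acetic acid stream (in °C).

T_c,out = 59.0 °C

Heat released by hot stream: Q = 34.3 × 1.53 × (341 − 277) = 3358.7 kJ/min
Energy balance on cold side (adiabatic exchanger): Q = ṁ_c·Cp_c·(T_c,out − T_c,in)
T_c,out = 52.2 + 3358.7/(242 × 2.05) = 58.97 °C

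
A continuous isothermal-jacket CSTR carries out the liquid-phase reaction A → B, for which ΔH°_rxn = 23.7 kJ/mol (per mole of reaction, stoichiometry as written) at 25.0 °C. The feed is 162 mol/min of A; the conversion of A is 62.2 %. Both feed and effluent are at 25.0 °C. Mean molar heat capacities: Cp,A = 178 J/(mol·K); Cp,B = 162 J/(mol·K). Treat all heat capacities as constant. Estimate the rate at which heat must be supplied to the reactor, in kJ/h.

Q_in = 143000 kJ/h

Extent of reaction ξ = 0.622 × 162 = 100.76 mol/min
Reaction term: ξ·ΔH°_rxn = 100.76 × 23.7 = 2388.1 kJ/min
Q = ΔH = 2388.1 kJ/min = 39.802 kW
Heat supplied = 143290 kJ/h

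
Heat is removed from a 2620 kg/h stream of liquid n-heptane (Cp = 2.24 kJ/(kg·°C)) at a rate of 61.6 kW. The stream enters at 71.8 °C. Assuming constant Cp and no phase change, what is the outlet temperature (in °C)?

Q = 61.6 kW = 221760 kJ/h
ΔT = Q/(ṁ·Cp) = 221760/(2620×2.24) = 37.786 K
T_out = 71.8 − 37.786 = 34.014 °C

T_out = 34.0 °C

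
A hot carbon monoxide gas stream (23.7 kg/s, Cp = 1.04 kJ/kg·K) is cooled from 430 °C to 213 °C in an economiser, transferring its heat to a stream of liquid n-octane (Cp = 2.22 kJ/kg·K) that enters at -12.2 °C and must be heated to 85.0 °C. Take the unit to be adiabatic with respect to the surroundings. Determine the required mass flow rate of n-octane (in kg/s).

ṁ_c = 24.8 kg/s

Heat released by hot stream: Q = 23.7 × 1.04 × (430 − 213) = 5348.6 kJ/s
Energy balance on cold side (adiabatic exchanger): Q = ṁ_c·Cp_c·(T_c,out − T_c,in)
ṁ_c = 5348.6 / [2.22 × (85.0 − -12.2)] = 24.787 kg/s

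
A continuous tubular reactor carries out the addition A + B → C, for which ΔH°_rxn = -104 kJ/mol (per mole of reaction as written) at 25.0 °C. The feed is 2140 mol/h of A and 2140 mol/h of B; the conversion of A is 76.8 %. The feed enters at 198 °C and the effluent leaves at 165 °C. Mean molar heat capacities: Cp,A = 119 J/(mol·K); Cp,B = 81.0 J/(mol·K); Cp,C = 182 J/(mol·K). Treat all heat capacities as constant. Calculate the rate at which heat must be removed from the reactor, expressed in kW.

Q_out = 52.6 kW

Extent of reaction ξ = 0.768 × 2140 = 1643.5 mol/h
Reaction term: ξ·ΔH°_rxn = 1643.5 × -104 = -170930 kJ/h
Sensible, feed 198→25 °C: -74044 kJ/h
Outlet flows (mol/h): A 496.48, B 496.48, C 1643.5
Sensible, products 25→165 °C: 55778 kJ/h
Q = ΔH = -189190 kJ/h = -52.553 kW
Heat removed = 52.553 kW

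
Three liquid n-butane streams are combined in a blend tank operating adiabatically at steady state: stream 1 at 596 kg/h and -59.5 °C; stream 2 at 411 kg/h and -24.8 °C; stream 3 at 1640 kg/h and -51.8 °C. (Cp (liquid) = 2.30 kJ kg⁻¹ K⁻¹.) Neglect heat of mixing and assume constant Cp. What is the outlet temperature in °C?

Adiabatic, steady state ⇒ Σ ṁᵢCp,ᵢ(T_out − Tᵢ) = 0
Σ ṁᵢCp,ᵢTᵢ = 596×2.30×-59.5 + 411×2.30×-24.8 + 1640×2.30×-51.8 = -300400
Σ ṁᵢCp,ᵢ = 596×2.30 + 411×2.30 + 1640×2.30 = 6088.1
T_out = -300400 / 6088.1 = -49.341 °C

T_out = -49.3 °C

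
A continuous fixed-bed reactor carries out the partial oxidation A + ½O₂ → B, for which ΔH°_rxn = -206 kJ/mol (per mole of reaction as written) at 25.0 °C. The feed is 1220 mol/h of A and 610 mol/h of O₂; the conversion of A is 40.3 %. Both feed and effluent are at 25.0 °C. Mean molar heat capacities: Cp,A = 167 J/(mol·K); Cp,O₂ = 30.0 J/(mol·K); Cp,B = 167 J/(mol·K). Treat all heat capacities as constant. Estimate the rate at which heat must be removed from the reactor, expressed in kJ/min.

Q_out = 1690 kJ/min

Extent of reaction ξ = 0.403 × 1220 = 491.66 mol/h
Reaction term: ξ·ΔH°_rxn = 491.66 × -206 = -101280 kJ/h
Q = ΔH = -101280 kJ/h = -28.134 kW
Heat removed = 1688 kJ/min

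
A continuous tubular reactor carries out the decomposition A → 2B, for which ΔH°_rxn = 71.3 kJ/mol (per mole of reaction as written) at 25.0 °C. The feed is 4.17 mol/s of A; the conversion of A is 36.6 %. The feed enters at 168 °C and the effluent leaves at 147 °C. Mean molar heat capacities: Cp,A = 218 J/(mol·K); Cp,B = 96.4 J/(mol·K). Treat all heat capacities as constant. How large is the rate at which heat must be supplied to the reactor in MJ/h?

Extent of reaction ξ = 0.366 × 4.17 = 1.5262 mol/s
Reaction term: ξ·ΔH°_rxn = 1.5262 × 71.3 = 108.82 kJ/s
Sensible, feed 168→25 °C: -130 kJ/s
Outlet flows (mol/s): A 2.6438, B 3.0524
Sensible, products 25→147 °C: 106.21 kJ/s
Q = ΔH = 85.037 kJ/s = 85.037 kW
Heat supplied = 306.13 MJ/h

Q_in = 306 MJ/h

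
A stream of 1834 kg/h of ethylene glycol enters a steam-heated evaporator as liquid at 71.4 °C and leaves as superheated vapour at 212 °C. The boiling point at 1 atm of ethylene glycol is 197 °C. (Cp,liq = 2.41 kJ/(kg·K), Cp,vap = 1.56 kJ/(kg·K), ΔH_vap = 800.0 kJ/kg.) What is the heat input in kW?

Q = 574 kW

liquid 71.4→197 °C: 302.7 kJ/kg
vaporisation at 197 °C: 800 kJ/kg
vapour 197→212 °C: 23.4 kJ/kg
Δh = 302.7 + 800 + 23.4 = 1126.1 kJ/kg
Q = ṁ·Δh = 1834 kg/h × 1126.1 kJ/kg = 2.0653e+06 kJ/h
|Q| = 573.68 kW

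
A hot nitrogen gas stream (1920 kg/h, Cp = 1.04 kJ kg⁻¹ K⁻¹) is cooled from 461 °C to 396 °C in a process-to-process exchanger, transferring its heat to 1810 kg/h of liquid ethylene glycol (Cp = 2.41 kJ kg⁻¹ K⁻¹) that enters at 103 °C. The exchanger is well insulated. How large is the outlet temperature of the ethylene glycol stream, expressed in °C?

T_c,out = 133 °C

Heat released by hot stream: Q = 1920 × 1.04 × (461 − 396) = 129790 kJ/h
Energy balance on cold side (adiabatic exchanger): Q = ṁ_c·Cp_c·(T_c,out − T_c,in)
T_c,out = 103 + 129790/(1810 × 2.41) = 132.75 °C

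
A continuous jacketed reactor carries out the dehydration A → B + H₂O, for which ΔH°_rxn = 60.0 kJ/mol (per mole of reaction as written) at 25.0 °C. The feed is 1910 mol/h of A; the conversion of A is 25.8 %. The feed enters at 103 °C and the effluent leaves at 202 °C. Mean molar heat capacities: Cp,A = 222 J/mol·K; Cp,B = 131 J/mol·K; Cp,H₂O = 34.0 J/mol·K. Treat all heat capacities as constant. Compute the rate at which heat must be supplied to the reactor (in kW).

Extent of reaction ξ = 0.258 × 1910 = 492.78 mol/h
Reaction term: ξ·ΔH°_rxn = 492.78 × 60.0 = 29567 kJ/h
Sensible, feed 103→25 °C: -33074 kJ/h
Outlet flows (mol/h): A 1417.2, B 492.78, H₂O 492.78
Sensible, products 25→202 °C: 70080 kJ/h
Q = ΔH = 66573 kJ/h = 18.493 kW
Heat supplied = 18.493 kW

Q_in = 18.5 kW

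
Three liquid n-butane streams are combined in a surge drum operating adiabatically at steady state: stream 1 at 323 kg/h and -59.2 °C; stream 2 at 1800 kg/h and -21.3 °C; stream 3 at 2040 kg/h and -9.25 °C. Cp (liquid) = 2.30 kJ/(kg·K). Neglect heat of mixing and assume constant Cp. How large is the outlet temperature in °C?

T_out = -18.3 °C

Energy balance with Q = 0: Σ ṁᵢCp,ᵢ(T_out − Tᵢ) = 0
T_out = Σ ṁᵢCp,ᵢTᵢ / Σ ṁᵢCp,ᵢ
      = -175560 / 9574.9 = -18.336 °C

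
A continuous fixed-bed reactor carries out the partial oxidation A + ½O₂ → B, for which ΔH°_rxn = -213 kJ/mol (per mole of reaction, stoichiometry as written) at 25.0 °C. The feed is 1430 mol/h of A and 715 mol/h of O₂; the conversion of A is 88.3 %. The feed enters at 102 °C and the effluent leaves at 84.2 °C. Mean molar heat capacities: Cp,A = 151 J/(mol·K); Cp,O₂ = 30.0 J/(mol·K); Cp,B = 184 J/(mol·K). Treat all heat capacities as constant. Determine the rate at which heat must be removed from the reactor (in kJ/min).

Q_out = 4530 kJ/min

Extent of reaction ξ = 0.883 × 1430 = 1262.7 mol/h
Reaction term: ξ·ΔH°_rxn = 1262.7 × -213 = -268950 kJ/h
Sensible, feed 102→25 °C: -18278 kJ/h
Outlet flows (mol/h): A 167.31, O₂ 83.655, B 1262.7
Sensible, products 25→84.2 °C: 15398 kJ/h
Q = ΔH = -271830 kJ/h = -75.509 kW
Heat removed = 4530.5 kJ/min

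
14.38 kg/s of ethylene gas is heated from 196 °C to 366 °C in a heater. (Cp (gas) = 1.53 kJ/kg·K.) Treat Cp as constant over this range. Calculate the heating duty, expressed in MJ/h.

Q = 13500 MJ/h

Q = ṁ·Cp·ΔT = 14.38 × 1.53 × (366 − 196) = 3740.2 kJ/s
Heating duty = 13465 MJ/h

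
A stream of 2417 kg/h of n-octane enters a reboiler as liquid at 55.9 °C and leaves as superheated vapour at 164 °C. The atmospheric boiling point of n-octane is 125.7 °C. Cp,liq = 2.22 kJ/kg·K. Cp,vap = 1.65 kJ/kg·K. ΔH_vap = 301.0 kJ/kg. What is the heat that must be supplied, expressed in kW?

Q = 349 kW

liquid 55.9→125.7 °C: 154.96 kJ/kg
vaporisation at 125.7 °C: 301 kJ/kg
vapour 125.7→164 °C: 63.195 kJ/kg
Δh = 154.96 + 301 + 63.195 = 519.15 kJ/kg
Q = ṁ·Δh = 2417 kg/h × 519.15 kJ/kg = 1.2548e+06 kJ/h
|Q| = 348.55 kW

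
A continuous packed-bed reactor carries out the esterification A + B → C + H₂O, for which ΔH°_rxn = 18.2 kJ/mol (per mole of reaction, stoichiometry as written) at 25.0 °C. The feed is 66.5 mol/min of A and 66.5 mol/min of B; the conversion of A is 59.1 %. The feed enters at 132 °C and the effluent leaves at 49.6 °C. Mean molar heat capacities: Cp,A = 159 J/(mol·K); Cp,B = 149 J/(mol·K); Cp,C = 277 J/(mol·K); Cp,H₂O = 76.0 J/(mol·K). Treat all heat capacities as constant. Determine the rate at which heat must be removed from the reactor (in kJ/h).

Extent of reaction ξ = 0.591 × 66.5 = 39.301 mol/min
Reaction term: ξ·ΔH°_rxn = 39.301 × 18.2 = 715.29 kJ/min
Sensible, feed 132→25 °C: -2191.6 kJ/min
Outlet flows (mol/min): A 27.199, B 27.199, C 39.301, H₂O 39.301
Sensible, products 25→49.6 °C: 547.36 kJ/min
Q = ΔH = -928.92 kJ/min = -15.482 kW
Heat removed = 55735 kJ/h

Q_out = 55700 kJ/h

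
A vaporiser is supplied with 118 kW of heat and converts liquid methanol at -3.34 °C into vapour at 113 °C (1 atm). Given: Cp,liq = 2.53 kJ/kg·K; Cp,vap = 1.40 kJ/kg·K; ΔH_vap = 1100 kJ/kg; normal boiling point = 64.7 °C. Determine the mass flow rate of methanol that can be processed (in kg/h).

ṁ = 317 kg/h

Δh = 2.53×(64.7−-3.34) + 1100 + 1.40×(113−64.7) = 1339.8 kJ/kg
Q = 118 kW = 118 kJ/s = 424800 kJ/h
ṁ = Q/Δh = 424800 / 1339.8 = 317.07 kg/h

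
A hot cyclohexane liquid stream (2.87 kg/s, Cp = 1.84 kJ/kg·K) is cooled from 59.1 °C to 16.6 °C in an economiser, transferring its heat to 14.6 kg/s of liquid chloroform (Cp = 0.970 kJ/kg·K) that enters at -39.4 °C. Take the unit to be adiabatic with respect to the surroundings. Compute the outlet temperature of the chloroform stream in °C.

Heat released by hot stream: Q = 2.87 × 1.84 × (59.1 − 16.6) = 224.43 kJ/s
Energy balance on cold side (adiabatic exchanger): Q = ṁ_c·Cp_c·(T_c,out − T_c,in)
T_c,out = -39.4 + 224.43/(14.6 × 0.970) = -23.552 °C

T_c,out = -23.6 °C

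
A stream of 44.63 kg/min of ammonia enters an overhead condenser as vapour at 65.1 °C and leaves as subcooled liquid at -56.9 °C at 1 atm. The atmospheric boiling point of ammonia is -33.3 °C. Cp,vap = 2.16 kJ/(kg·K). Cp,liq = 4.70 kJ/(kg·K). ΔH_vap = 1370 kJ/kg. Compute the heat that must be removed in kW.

vapour 65.1→-33.3 °C: -212.54 kJ/kg
condensation at -33.3 °C: -1370 kJ/kg
liquid -33.3→-56.9 °C: -110.92 kJ/kg
Δh = -212.54 + -1370 + -110.92 = -1693.5 kJ/kg
Q = ṁ·Δh = 44.63 kg/min × -1693.5 kJ/kg = -75579 kJ/min
|Q| = 1259.7 kW

Q_c = 1260 kW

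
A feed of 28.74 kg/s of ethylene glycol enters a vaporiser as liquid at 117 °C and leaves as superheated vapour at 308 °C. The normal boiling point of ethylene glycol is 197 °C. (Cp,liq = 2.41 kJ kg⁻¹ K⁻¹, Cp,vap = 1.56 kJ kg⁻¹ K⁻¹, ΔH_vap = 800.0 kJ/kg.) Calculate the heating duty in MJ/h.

Q = 121000 MJ/h

liquid 117→197 °C: 192.8 kJ/kg
vaporisation at 197 °C: 800 kJ/kg
vapour 197→308 °C: 173.16 kJ/kg
Δh = 192.8 + 800 + 173.16 = 1166 kJ/kg
Q = ṁ·Δh = 28.74 kg/s × 1166 kJ/kg = 33510 kJ/s
|Q| = 33510 kW = 120630 MJ/h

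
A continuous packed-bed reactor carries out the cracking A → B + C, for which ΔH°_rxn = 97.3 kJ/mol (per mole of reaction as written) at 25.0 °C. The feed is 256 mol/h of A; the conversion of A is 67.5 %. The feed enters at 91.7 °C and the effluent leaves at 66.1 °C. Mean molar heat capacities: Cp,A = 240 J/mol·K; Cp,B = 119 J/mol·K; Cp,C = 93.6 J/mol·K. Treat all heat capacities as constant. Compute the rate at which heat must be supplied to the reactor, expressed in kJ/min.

Extent of reaction ξ = 0.675 × 256 = 172.8 mol/h
Reaction term: ξ·ΔH°_rxn = 172.8 × 97.3 = 16813 kJ/h
Sensible, feed 91.7→25 °C: -4098 kJ/h
Outlet flows (mol/h): A 83.2, B 172.8, C 172.8
Sensible, products 25→66.1 °C: 2330.6 kJ/h
Q = ΔH = 15046 kJ/h = 4.1794 kW
Heat supplied = 250.77 kJ/min

Q_in = 251 kJ/min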